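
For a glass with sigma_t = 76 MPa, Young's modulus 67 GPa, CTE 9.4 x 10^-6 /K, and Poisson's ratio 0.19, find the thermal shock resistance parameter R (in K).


Thermal shock resistance: R = sigma * (1 - nu) / (E * alpha)
  Numerator = 76 * (1 - 0.19) = 61.56
  Denominator = 67 * 1000 * (9.4 x 10^-6) = 0.6298
  R = 61.56 / 0.6298 = 97.7 K

97.7 K


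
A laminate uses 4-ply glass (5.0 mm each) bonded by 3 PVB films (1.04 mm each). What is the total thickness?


Total thickness = glass contribution + PVB contribution
  Glass: 4 * 5.0 = 20.0 mm
  PVB: 3 * 1.04 = 3.12 mm
  Total = 20.0 + 3.12 = 23.12 mm

23.12 mm


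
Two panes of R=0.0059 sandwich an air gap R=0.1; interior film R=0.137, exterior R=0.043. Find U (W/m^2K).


Total thermal resistance (series):
  R_total = R_in + R_glass + R_air + R_glass + R_out
  R_total = 0.137 + 0.0059 + 0.1 + 0.0059 + 0.043 = 0.2918 m^2K/W
U-value = 1 / R_total = 1 / 0.2918 = 3.427 W/m^2K

3.427 W/m^2K


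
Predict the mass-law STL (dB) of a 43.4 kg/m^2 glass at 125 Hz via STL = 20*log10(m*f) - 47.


Mass law: STL = 20 * log10(m * f) - 47
  m * f = 43.4 * 125 = 5425
  log10(5425) = 3.7344
  STL = 20 * 3.7344 - 47 = 74.688 - 47 = 27.7 dB

27.7 dB


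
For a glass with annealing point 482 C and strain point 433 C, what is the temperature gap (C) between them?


Gap = T_anneal - T_strain:
  gap = 482 - 433 = 49 C

49 C


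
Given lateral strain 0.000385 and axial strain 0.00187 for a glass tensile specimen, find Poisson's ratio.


Poisson's ratio: nu = lateral strain / axial strain
  nu = 0.000385 / 0.00187 = 0.2059

0.2059


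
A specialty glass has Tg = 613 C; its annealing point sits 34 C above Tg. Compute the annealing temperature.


The annealing temperature is Tg plus the offset:
  T_anneal = 613 + 34 = 647 C

647 C


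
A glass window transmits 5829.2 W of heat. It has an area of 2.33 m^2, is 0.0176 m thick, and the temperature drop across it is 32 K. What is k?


Fourier's law rearranged: k = Q * t / (A * dT)
  Numerator = 5829.2 * 0.0176 = 102.59392
  Denominator = 2.33 * 32 = 74.56
  k = 102.59392 / 74.56 = 1.376 W/mK

1.376 W/mK


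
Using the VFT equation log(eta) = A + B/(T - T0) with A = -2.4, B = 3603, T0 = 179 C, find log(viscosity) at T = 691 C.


VFT equation: log(eta) = A + B / (T - T0)
  T - T0 = 691 - 179 = 512
  B / (T - T0) = 3603 / 512 = 7.037
  log(eta) = -2.4 + 7.037 = 4.637

4.637


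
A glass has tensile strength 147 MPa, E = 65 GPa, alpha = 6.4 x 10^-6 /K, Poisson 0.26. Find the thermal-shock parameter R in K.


Thermal shock resistance: R = sigma * (1 - nu) / (E * alpha)
  Numerator = 147 * (1 - 0.26) = 108.78
  Denominator = 65 * 1000 * (6.4 x 10^-6) = 0.416
  R = 108.78 / 0.416 = 261.5 K

261.5 K


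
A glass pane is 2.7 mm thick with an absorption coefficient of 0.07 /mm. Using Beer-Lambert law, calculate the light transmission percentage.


Beer-Lambert law: T = exp(-alpha * thickness)
  exponent = -0.07 * 2.7 = -0.189
  T = exp(-0.189) = 0.8278
  Percentage = 0.8278 * 100 = 82.78%

82.78%


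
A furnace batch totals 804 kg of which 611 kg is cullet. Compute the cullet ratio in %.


Cullet ratio = (cullet mass / total batch mass) * 100
  Ratio = 611 / 804 * 100 = 76.0%

76.0%


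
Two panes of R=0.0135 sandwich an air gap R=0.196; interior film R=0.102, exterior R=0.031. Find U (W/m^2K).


Total thermal resistance (series):
  R_total = R_in + R_glass + R_air + R_glass + R_out
  R_total = 0.102 + 0.0135 + 0.196 + 0.0135 + 0.031 = 0.356 m^2K/W
U-value = 1 / R_total = 1 / 0.356 = 2.809 W/m^2K

2.809 W/m^2K


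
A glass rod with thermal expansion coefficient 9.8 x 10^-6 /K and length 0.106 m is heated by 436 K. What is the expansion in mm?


Thermal expansion formula: dL = alpha * L0 * dT
  dL = (9.8 x 10^-6) * 0.106 * 436 = 0.00045292 m
Convert to mm: 0.00045292 * 1000 = 0.4529 mm

0.4529 mm


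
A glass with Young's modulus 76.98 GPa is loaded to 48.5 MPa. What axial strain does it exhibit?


Rearrange E = sigma / epsilon:
  epsilon = sigma / E
  E (MPa) = 76.98 * 1000 = 76980
  epsilon = 48.5 / 76980 = 0.00063

0.00063


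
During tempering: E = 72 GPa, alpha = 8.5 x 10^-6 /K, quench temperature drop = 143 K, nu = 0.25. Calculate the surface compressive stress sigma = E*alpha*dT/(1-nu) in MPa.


Tempering stress: sigma = E * alpha * dT / (1 - nu)
  E (MPa) = 72 * 1000 = 72000
  Numerator = 72000 * (8.5 x 10^-6) * 143 = 87.516
  Denominator = 1 - 0.25 = 0.75
  sigma = 87.516 / 0.75 = 116.7 MPa

116.7 MPa


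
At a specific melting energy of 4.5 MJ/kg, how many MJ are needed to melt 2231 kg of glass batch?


Total energy = mass * specific energy
  E = 2231 * 4.5 = 10039.5 MJ

10039.5 MJ


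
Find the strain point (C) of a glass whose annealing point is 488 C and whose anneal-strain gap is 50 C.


Strain point = annealing point - difference:
  T_strain = 488 - 50 = 438 C

438 C


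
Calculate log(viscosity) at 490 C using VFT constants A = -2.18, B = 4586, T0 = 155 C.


VFT equation: log(eta) = A + B / (T - T0)
  T - T0 = 490 - 155 = 335
  B / (T - T0) = 4586 / 335 = 13.69
  log(eta) = -2.18 + 13.69 = 11.51

11.51


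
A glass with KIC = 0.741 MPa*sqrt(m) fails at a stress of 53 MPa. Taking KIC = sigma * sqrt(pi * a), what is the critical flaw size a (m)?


Rearrange KIC = sigma * sqrt(pi * a):
  sqrt(pi * a) = KIC / sigma
  sqrt(pi * a) = 0.741 / 53 = 0.013981
  a = (KIC / sigma)^2 / pi
  a = 0.013981^2 / pi = 0.0000622 m

0.0000622 m


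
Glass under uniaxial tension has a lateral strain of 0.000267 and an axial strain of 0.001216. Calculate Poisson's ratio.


Poisson's ratio: nu = lateral strain / axial strain
  nu = 0.000267 / 0.001216 = 0.2196

0.2196


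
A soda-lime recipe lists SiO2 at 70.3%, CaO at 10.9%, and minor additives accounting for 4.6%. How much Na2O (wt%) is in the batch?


Pieces sum to 100%:
  Na2O = 100 - (SiO2 + CaO + others)
  Na2O = 100 - (70.3 + 10.9 + 4.6) = 14.2%

14.2%


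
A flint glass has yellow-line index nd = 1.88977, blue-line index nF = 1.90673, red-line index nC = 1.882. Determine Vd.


Abbe number formula: Vd = (nd - 1) / (nF - nC)
  nd - 1 = 1.88977 - 1 = 0.88977
  nF - nC = 1.90673 - 1.882 = 0.02473
  Vd = 0.88977 / 0.02473 = 35.98

35.98


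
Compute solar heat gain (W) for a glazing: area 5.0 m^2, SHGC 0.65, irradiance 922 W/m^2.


Solar heat gain: Q = Area * SHGC * Irradiance
  Q = 5.0 * 0.65 * 922 = 2996.5 W

2996.5 W


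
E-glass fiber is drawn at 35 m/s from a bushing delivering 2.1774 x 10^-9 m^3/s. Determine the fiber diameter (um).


Cross-sectional area from continuity:
  A = Q / v = 2.1774 x 10^-9 / 35 = 6.221143 x 10^-11 m^2
Diameter from circular cross-section:
  d = sqrt(4A / pi) * 10^6 (m -> um)
  d = sqrt(4 * 6.221143 x 10^-11 / pi) * 10^6 = 8.9 um

8.9 um


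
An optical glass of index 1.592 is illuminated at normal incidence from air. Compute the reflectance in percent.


Fresnel reflectance at normal incidence:
  R = ((n - 1)/(n + 1))^2
  (n - 1)/(n + 1) = (1.592 - 1)/(1.592 + 1) = 0.228395
  R = 0.228395^2 = 0.0521643
  R(%) = 0.0521643 * 100 = 5.216%

5.216%


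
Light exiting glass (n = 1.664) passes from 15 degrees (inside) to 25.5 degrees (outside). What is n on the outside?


Apply Snell's law: n1 * sin(theta1) = n2 * sin(theta2)
  n2 = n1 * sin(theta1) / sin(theta2)
  sin(15) = 0.258819
  sin(25.5) = 0.430511
  n2 = 1.664 * 0.258819 / 0.430511 = 1.0004

1.0004


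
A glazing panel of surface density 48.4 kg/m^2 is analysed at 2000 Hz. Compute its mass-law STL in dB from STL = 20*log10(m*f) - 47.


Mass law: STL = 20 * log10(m * f) - 47
  m * f = 48.4 * 2000 = 96800
  log10(96800) = 4.98588
  STL = 20 * 4.98588 - 47 = 99.7176 - 47 = 52.7 dB

52.7 dB


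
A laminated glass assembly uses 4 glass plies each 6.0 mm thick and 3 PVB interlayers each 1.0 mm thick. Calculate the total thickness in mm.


Total thickness = glass contribution + PVB contribution
  Glass: 4 * 6.0 = 24.0 mm
  PVB: 3 * 1.0 = 3.0 mm
  Total = 24.0 + 3.0 = 27.0 mm

27.0 mm


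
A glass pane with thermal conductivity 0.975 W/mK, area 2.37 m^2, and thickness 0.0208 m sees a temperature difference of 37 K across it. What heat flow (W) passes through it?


Fourier's law: Q = k * A * dT / t
  Q = 0.975 * 2.37 * 37 / 0.0208
  Q = 85.49775 / 0.0208 = 4110.5 W

4110.5 W


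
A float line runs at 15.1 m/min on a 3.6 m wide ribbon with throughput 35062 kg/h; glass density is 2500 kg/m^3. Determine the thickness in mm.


Ribbon cross-section from mass balance:
  Volume rate = throughput / density = 35062 / 2500 = 14.0248 m^3/h
  thickness = volume rate / (speed * 60 * width), i.e.
  thickness = throughput / (60 * speed * width * density) * 1000
  thickness = 35062 / (60 * 15.1 * 3.6 * 2500) * 1000 = 4.3 mm

4.3 mm


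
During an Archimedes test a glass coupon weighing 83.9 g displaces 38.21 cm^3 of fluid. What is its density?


Use the definition of density:
  rho = mass / volume
  rho = 83.9 / 38.21 = 2.196 g/cm^3

2.196 g/cm^3


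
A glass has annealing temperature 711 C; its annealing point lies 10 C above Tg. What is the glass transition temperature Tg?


Rearrange T_anneal = Tg + offset for Tg:
  Tg = T_anneal - offset = 711 - 10 = 701 C

701 C


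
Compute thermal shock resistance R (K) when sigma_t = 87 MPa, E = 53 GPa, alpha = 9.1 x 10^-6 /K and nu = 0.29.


Thermal shock resistance: R = sigma * (1 - nu) / (E * alpha)
  Numerator = 87 * (1 - 0.29) = 61.77
  Denominator = 53 * 1000 * (9.1 x 10^-6) = 0.4823
  R = 61.77 / 0.4823 = 128.1 K

128.1 K


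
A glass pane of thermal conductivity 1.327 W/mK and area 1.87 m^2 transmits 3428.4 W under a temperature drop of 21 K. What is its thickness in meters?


Fourier's law: t = k * A * dT / Q
  t = 1.327 * 1.87 * 21 / 3428.4
  t = 52.11129 / 3428.4 = 0.0152 m

0.0152 m


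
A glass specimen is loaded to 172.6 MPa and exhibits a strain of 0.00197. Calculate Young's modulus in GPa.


Young's modulus: E = stress / strain
  E = 172.6 MPa / 0.00197 = 87614.21 MPa
Convert to GPa: 87614.21 / 1000 = 87.61 GPa

87.61 GPa


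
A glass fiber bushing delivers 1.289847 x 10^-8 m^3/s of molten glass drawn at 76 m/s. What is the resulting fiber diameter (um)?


Cross-sectional area from continuity:
  A = Q / v = 1.289847 x 10^-8 / 76 = 1.697167 x 10^-10 m^2
Diameter from circular cross-section:
  d = sqrt(4A / pi) * 10^6 (m -> um)
  d = sqrt(4 * 1.697167 x 10^-10 / pi) * 10^6 = 14.7 um

14.7 um


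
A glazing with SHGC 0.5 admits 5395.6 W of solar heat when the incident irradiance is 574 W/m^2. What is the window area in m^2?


Rearrange Q = Area * SHGC * Irradiance:
  Area = Q / (SHGC * Irradiance)
  Area = 5395.6 / (0.5 * 574) = 18.8 m^2

18.8 m^2


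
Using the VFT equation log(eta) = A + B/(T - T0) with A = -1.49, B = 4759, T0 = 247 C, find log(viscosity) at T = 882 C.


VFT equation: log(eta) = A + B / (T - T0)
  T - T0 = 882 - 247 = 635
  B / (T - T0) = 4759 / 635 = 7.494
  log(eta) = -1.49 + 7.494 = 6.004

6.004


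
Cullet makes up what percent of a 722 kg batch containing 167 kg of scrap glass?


Cullet ratio = (cullet mass / total batch mass) * 100
  Ratio = 167 / 722 * 100 = 23.13%

23.13%


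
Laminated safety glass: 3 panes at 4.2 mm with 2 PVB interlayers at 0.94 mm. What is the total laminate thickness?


Total thickness = glass contribution + PVB contribution
  Glass: 3 * 4.2 = 12.6 mm
  PVB: 2 * 0.94 = 1.88 mm
  Total = 12.6 + 1.88 = 14.48 mm

14.48 mm


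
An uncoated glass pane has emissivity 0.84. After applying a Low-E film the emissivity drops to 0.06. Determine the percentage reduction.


Percentage reduction = (1 - coated/uncoated) * 100
  Ratio = 0.06 / 0.84 = 0.0714
  Reduction = (1 - 0.0714) * 100 = 92.9%

92.9%


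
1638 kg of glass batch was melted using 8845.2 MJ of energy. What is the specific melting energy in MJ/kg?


Rearrange E = m * s for s:
  s = E / m
  s = 8845.2 / 1638 = 5.4 MJ/kg

5.4 MJ/kg


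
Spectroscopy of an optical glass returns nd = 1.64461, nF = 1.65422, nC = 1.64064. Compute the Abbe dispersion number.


Abbe number formula: Vd = (nd - 1) / (nF - nC)
  nd - 1 = 1.64461 - 1 = 0.64461
  nF - nC = 1.65422 - 1.64064 = 0.01358
  Vd = 0.64461 / 0.01358 = 47.47

47.47


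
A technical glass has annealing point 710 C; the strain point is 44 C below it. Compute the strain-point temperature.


Strain point = annealing point - difference:
  T_strain = 710 - 44 = 666 C

666 C


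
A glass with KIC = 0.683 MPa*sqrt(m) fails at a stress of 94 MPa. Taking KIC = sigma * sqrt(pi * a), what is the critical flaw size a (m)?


Rearrange KIC = sigma * sqrt(pi * a):
  sqrt(pi * a) = KIC / sigma
  sqrt(pi * a) = 0.683 / 94 = 0.007266
  a = (KIC / sigma)^2 / pi
  a = 0.007266^2 / pi = 0.0000168 m

0.0000168 m


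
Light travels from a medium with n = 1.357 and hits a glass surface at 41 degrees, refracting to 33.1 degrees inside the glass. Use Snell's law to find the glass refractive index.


Apply Snell's law: n1 * sin(theta1) = n2 * sin(theta2)
  n2 = n1 * sin(theta1) / sin(theta2)
  sin(41) = 0.656059
  sin(33.1) = 0.546102
  n2 = 1.357 * 0.656059 / 0.546102 = 1.6302

1.6302


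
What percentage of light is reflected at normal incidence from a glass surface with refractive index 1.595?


Fresnel reflectance at normal incidence:
  R = ((n - 1)/(n + 1))^2
  (n - 1)/(n + 1) = (1.595 - 1)/(1.595 + 1) = 0.229287
  R = 0.229287^2 = 0.0525725
  R(%) = 0.0525725 * 100 = 5.257%

5.257%


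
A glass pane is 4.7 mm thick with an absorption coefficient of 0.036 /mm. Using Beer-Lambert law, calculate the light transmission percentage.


Beer-Lambert law: T = exp(-alpha * thickness)
  exponent = -0.036 * 4.7 = -0.1692
  T = exp(-0.1692) = 0.8443
  Percentage = 0.8443 * 100 = 84.43%

84.43%


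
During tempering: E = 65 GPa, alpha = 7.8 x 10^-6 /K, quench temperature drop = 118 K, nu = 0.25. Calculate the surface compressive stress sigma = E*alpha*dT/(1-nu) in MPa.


Tempering stress: sigma = E * alpha * dT / (1 - nu)
  E (MPa) = 65 * 1000 = 65000
  Numerator = 65000 * (7.8 x 10^-6) * 118 = 59.826
  Denominator = 1 - 0.25 = 0.75
  sigma = 59.826 / 0.75 = 79.8 MPa

79.8 MPa


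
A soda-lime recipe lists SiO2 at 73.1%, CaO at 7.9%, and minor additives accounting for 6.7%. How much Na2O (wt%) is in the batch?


Pieces sum to 100%:
  Na2O = 100 - (SiO2 + CaO + others)
  Na2O = 100 - (73.1 + 7.9 + 6.7) = 12.3%

12.3%


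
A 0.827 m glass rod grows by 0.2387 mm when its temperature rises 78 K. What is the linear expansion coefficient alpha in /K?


Rearrange dL = alpha * L0 * dT for alpha:
  alpha = dL / (L0 * dT)
  alpha = (0.2387 / 1000) / (0.827 * 78) = 0.0000037 /K = 3.7 x 10^-6 /K

3.7 x 10^-6 /K


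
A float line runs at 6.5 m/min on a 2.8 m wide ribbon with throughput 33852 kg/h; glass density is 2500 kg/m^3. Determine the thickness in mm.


Ribbon cross-section from mass balance:
  Volume rate = throughput / density = 33852 / 2500 = 13.5408 m^3/h
  thickness = volume rate / (speed * 60 * width), i.e.
  thickness = throughput / (60 * speed * width * density) * 1000
  thickness = 33852 / (60 * 6.5 * 2.8 * 2500) * 1000 = 12.4 mm

12.4 mm


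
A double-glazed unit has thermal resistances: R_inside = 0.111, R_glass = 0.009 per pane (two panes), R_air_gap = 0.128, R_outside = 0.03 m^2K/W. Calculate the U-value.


Total thermal resistance (series):
  R_total = R_in + R_glass + R_air + R_glass + R_out
  R_total = 0.111 + 0.009 + 0.128 + 0.009 + 0.03 = 0.287 m^2K/W
U-value = 1 / R_total = 1 / 0.287 = 3.484 W/m^2K

3.484 W/m^2K


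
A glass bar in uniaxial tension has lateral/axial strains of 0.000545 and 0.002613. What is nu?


Poisson's ratio: nu = lateral strain / axial strain
  nu = 0.000545 / 0.002613 = 0.2086

0.2086


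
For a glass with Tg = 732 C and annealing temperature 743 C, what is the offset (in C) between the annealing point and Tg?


Offset = T_anneal - Tg:
  offset = 743 - 732 = 11 C

11 C


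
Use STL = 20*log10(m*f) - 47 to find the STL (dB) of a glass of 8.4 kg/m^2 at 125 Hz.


Mass law: STL = 20 * log10(m * f) - 47
  m * f = 8.4 * 125 = 1050
  log10(1050) = 3.02119
  STL = 20 * 3.02119 - 47 = 60.4238 - 47 = 13.4 dB

13.4 dB


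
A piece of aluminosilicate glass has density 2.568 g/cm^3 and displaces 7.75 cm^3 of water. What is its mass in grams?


Rearrange rho = m / V:
  m = rho * V
  m = 2.568 * 7.75 = 19.902 g

19.902 g


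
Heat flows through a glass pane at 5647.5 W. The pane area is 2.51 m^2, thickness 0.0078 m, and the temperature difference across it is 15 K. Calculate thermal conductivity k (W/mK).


Fourier's law rearranged: k = Q * t / (A * dT)
  Numerator = 5647.5 * 0.0078 = 44.0505
  Denominator = 2.51 * 15 = 37.65
  k = 44.0505 / 37.65 = 1.17 W/mK

1.17 W/mK


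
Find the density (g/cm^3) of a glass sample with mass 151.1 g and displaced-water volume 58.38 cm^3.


Use the definition of density:
  rho = mass / volume
  rho = 151.1 / 58.38 = 2.588 g/cm^3

2.588 g/cm^3


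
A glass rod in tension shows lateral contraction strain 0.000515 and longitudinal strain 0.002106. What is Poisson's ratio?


Poisson's ratio: nu = lateral strain / axial strain
  nu = 0.000515 / 0.002106 = 0.2445

0.2445


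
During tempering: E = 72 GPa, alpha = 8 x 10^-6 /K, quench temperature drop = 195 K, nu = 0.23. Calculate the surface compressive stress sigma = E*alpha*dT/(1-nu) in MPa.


Tempering stress: sigma = E * alpha * dT / (1 - nu)
  E (MPa) = 72 * 1000 = 72000
  Numerator = 72000 * (8 x 10^-6) * 195 = 112.32
  Denominator = 1 - 0.23 = 0.77
  sigma = 112.32 / 0.77 = 145.9 MPa

145.9 MPa


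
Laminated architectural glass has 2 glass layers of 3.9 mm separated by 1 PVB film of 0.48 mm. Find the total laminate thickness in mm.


Total thickness = glass contribution + PVB contribution
  Glass: 2 * 3.9 = 7.8 mm
  PVB: 1 * 0.48 = 0.48 mm
  Total = 7.8 + 0.48 = 8.28 mm

8.28 mm


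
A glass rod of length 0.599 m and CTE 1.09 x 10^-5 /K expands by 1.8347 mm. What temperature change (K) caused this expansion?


Rearrange dL = alpha * L0 * dT for dT:
  dT = dL / (alpha * L0)
  dL (m) = 1.8347 / 1000 = 0.0018347
  dT = 0.0018347 / ((1.09 x 10^-5) * 0.599) = 281.0 K

281.0 K


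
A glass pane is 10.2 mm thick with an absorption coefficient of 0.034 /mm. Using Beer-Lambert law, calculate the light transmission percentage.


Beer-Lambert law: T = exp(-alpha * thickness)
  exponent = -0.034 * 10.2 = -0.3468
  T = exp(-0.3468) = 0.7069
  Percentage = 0.7069 * 100 = 70.69%

70.69%


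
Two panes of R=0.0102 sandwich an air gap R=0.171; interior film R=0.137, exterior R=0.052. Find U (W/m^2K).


Total thermal resistance (series):
  R_total = R_in + R_glass + R_air + R_glass + R_out
  R_total = 0.137 + 0.0102 + 0.171 + 0.0102 + 0.052 = 0.3804 m^2K/W
U-value = 1 / R_total = 1 / 0.3804 = 2.629 W/m^2K

2.629 W/m^2K


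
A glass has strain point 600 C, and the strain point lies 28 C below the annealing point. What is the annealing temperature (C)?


T_anneal = T_strain + gap:
  T_anneal = 600 + 28 = 628 C

628 C


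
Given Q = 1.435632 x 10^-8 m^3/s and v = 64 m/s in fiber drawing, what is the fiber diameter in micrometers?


Cross-sectional area from continuity:
  A = Q / v = 1.435632 x 10^-8 / 64 = 2.243175 x 10^-10 m^2
Diameter from circular cross-section:
  d = sqrt(4A / pi) * 10^6 (m -> um)
  d = sqrt(4 * 2.243175 x 10^-10 / pi) * 10^6 = 16.9 um

16.9 um


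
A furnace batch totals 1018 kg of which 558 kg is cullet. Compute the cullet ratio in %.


Cullet ratio = (cullet mass / total batch mass) * 100
  Ratio = 558 / 1018 * 100 = 54.81%

54.81%


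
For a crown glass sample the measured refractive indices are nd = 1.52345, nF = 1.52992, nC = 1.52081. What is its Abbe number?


Abbe number formula: Vd = (nd - 1) / (nF - nC)
  nd - 1 = 1.52345 - 1 = 0.52345
  nF - nC = 1.52992 - 1.52081 = 0.00911
  Vd = 0.52345 / 0.00911 = 57.46

57.46


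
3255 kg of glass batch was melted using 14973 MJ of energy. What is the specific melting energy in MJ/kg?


Rearrange E = m * s for s:
  s = E / m
  s = 14973 / 3255 = 4.6 MJ/kg

4.6 MJ/kg


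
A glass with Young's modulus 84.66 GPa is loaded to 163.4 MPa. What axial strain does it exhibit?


Rearrange E = sigma / epsilon:
  epsilon = sigma / E
  E (MPa) = 84.66 * 1000 = 84660
  epsilon = 163.4 / 84660 = 0.00193

0.00193


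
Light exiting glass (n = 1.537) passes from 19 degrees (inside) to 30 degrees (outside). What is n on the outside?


Apply Snell's law: n1 * sin(theta1) = n2 * sin(theta2)
  n2 = n1 * sin(theta1) / sin(theta2)
  sin(19) = 0.325568
  sin(30) = 0.5
  n2 = 1.537 * 0.325568 / 0.5 = 1.0008

1.0008


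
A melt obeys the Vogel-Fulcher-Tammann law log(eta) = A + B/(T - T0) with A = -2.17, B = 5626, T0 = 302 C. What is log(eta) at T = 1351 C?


VFT equation: log(eta) = A + B / (T - T0)
  T - T0 = 1351 - 302 = 1049
  B / (T - T0) = 5626 / 1049 = 5.363
  log(eta) = -2.17 + 5.363 = 3.193

3.193


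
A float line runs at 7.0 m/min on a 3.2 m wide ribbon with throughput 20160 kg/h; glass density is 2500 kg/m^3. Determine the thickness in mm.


Ribbon cross-section from mass balance:
  Volume rate = throughput / density = 20160 / 2500 = 8.064 m^3/h
  thickness = volume rate / (speed * 60 * width), i.e.
  thickness = throughput / (60 * speed * width * density) * 1000
  thickness = 20160 / (60 * 7.0 * 3.2 * 2500) * 1000 = 6.0 mm

6.0 mm


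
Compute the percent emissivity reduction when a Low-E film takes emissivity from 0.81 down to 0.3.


Percentage reduction = (1 - coated/uncoated) * 100
  Ratio = 0.3 / 0.81 = 0.3704
  Reduction = (1 - 0.3704) * 100 = 63.0%

63.0%


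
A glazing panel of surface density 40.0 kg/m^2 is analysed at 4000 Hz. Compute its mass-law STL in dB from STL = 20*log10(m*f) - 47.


Mass law: STL = 20 * log10(m * f) - 47
  m * f = 40.0 * 4000 = 160000
  log10(160000) = 5.20412
  STL = 20 * 5.20412 - 47 = 104.0824 - 47 = 57.1 dB

57.1 dB


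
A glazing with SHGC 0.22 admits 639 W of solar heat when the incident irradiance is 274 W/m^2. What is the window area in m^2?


Rearrange Q = Area * SHGC * Irradiance:
  Area = Q / (SHGC * Irradiance)
  Area = 639 / (0.22 * 274) = 10.6 m^2

10.6 m^2


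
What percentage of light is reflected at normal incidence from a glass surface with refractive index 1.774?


Fresnel reflectance at normal incidence:
  R = ((n - 1)/(n + 1))^2
  (n - 1)/(n + 1) = (1.774 - 1)/(1.774 + 1) = 0.279019
  R = 0.279019^2 = 0.0778516
  R(%) = 0.0778516 * 100 = 7.785%

7.785%


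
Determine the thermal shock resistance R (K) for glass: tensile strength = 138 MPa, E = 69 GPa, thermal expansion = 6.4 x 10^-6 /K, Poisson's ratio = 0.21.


Thermal shock resistance: R = sigma * (1 - nu) / (E * alpha)
  Numerator = 138 * (1 - 0.21) = 109.02
  Denominator = 69 * 1000 * (6.4 x 10^-6) = 0.4416
  R = 109.02 / 0.4416 = 246.9 K

246.9 K


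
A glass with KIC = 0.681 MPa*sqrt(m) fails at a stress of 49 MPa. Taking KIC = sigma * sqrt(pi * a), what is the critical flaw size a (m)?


Rearrange KIC = sigma * sqrt(pi * a):
  sqrt(pi * a) = KIC / sigma
  sqrt(pi * a) = 0.681 / 49 = 0.013898
  a = (KIC / sigma)^2 / pi
  a = 0.013898^2 / pi = 0.0000615 m

0.0000615 m


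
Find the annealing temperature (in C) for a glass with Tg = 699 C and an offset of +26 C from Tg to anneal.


The annealing temperature is Tg plus the offset:
  T_anneal = 699 + 26 = 725 C

725 C


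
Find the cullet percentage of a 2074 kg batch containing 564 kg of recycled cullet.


Cullet ratio = (cullet mass / total batch mass) * 100
  Ratio = 564 / 2074 * 100 = 27.19%

27.19%


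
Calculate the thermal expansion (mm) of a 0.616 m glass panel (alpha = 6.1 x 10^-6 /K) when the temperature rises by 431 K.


Thermal expansion formula: dL = alpha * L0 * dT
  dL = (6.1 x 10^-6) * 0.616 * 431 = 0.00161953 m
Convert to mm: 0.00161953 * 1000 = 1.6195 mm

1.6195 mm


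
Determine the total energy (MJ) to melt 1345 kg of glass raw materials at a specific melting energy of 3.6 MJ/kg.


Total energy = mass * specific energy
  E = 1345 * 3.6 = 4842 MJ

4842 MJ


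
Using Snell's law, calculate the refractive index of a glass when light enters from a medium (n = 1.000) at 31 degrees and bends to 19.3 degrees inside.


Apply Snell's law: n1 * sin(theta1) = n2 * sin(theta2)
  n2 = n1 * sin(theta1) / sin(theta2)
  sin(31) = 0.515038
  sin(19.3) = 0.330514
  n2 = 1.000 * 0.515038 / 0.330514 = 1.5583

1.5583


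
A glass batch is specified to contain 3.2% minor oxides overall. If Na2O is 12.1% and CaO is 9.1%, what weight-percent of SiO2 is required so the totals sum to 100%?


Known pieces sum to 100%:
  SiO2 = 100 - (others + Na2O + CaO)
  SiO2 = 100 - (3.2 + 12.1 + 9.1) = 75.6%

75.6%


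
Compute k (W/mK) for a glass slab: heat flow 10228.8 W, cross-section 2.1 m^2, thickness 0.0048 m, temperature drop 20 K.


Fourier's law rearranged: k = Q * t / (A * dT)
  Numerator = 10228.8 * 0.0048 = 49.09824
  Denominator = 2.1 * 20 = 42.0
  k = 49.09824 / 42.0 = 1.169 W/mK

1.169 W/mK


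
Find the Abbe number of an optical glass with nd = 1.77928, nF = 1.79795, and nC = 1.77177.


Abbe number formula: Vd = (nd - 1) / (nF - nC)
  nd - 1 = 1.77928 - 1 = 0.77928
  nF - nC = 1.79795 - 1.77177 = 0.02618
  Vd = 0.77928 / 0.02618 = 29.77

29.77


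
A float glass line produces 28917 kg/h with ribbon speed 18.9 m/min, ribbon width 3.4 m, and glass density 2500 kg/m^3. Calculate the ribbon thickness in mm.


Ribbon cross-section from mass balance:
  Volume rate = throughput / density = 28917 / 2500 = 11.5668 m^3/h
  thickness = volume rate / (speed * 60 * width), i.e.
  thickness = throughput / (60 * speed * width * density) * 1000
  thickness = 28917 / (60 * 18.9 * 3.4 * 2500) * 1000 = 3.0 mm

3.0 mm


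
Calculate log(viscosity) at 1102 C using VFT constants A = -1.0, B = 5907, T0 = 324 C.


VFT equation: log(eta) = A + B / (T - T0)
  T - T0 = 1102 - 324 = 778
  B / (T - T0) = 5907 / 778 = 7.593
  log(eta) = -1.0 + 7.593 = 6.593

6.593


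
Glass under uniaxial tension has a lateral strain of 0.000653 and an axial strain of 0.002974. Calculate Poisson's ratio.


Poisson's ratio: nu = lateral strain / axial strain
  nu = 0.000653 / 0.002974 = 0.2196

0.2196


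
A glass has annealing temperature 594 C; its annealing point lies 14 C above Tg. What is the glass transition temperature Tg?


Rearrange T_anneal = Tg + offset for Tg:
  Tg = T_anneal - offset = 594 - 14 = 580 C

580 C


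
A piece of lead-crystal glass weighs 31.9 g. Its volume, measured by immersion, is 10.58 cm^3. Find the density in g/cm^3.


Use the definition of density:
  rho = mass / volume
  rho = 31.9 / 10.58 = 3.015 g/cm^3

3.015 g/cm^3


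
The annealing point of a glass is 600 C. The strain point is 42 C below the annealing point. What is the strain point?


Strain point = annealing point - difference:
  T_strain = 600 - 42 = 558 C

558 C


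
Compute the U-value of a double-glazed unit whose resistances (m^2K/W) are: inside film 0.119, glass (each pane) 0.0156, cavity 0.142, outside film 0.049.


Total thermal resistance (series):
  R_total = R_in + R_glass + R_air + R_glass + R_out
  R_total = 0.119 + 0.0156 + 0.142 + 0.0156 + 0.049 = 0.3412 m^2K/W
U-value = 1 / R_total = 1 / 0.3412 = 2.931 W/m^2K

2.931 W/m^2K


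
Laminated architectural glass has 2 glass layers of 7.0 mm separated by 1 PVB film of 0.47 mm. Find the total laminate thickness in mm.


Total thickness = glass contribution + PVB contribution
  Glass: 2 * 7.0 = 14.0 mm
  PVB: 1 * 0.47 = 0.47 mm
  Total = 14.0 + 0.47 = 14.47 mm

14.47 mm


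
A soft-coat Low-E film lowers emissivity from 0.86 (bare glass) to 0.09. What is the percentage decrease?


Percentage reduction = (1 - coated/uncoated) * 100
  Ratio = 0.09 / 0.86 = 0.1047
  Reduction = (1 - 0.1047) * 100 = 89.5%

89.5%


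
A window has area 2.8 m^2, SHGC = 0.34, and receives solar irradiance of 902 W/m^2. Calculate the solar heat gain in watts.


Solar heat gain: Q = Area * SHGC * Irradiance
  Q = 2.8 * 0.34 * 902 = 858.7 W

858.7 W


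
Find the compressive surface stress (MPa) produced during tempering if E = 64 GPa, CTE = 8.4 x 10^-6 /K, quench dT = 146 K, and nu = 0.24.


Tempering stress: sigma = E * alpha * dT / (1 - nu)
  E (MPa) = 64 * 1000 = 64000
  Numerator = 64000 * (8.4 x 10^-6) * 146 = 78.4896
  Denominator = 1 - 0.24 = 0.76
  sigma = 78.4896 / 0.76 = 103.3 MPa

103.3 MPa


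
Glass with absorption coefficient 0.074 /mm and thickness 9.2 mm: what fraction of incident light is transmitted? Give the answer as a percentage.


Beer-Lambert law: T = exp(-alpha * thickness)
  exponent = -0.074 * 9.2 = -0.6808
  T = exp(-0.6808) = 0.5062
  Percentage = 0.5062 * 100 = 50.62%

50.62%


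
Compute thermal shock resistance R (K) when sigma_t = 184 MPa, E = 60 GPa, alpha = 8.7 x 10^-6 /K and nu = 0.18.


Thermal shock resistance: R = sigma * (1 - nu) / (E * alpha)
  Numerator = 184 * (1 - 0.18) = 150.88
  Denominator = 60 * 1000 * (8.7 x 10^-6) = 0.522
  R = 150.88 / 0.522 = 289.0 K

289.0 K


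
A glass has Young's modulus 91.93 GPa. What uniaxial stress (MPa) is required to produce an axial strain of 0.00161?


Rearrange E = sigma / epsilon:
  sigma = E * epsilon
  E (MPa) = 91.93 * 1000 = 91930
  sigma = 91930 * 0.00161 = 148.01 MPa

148.01 MPa


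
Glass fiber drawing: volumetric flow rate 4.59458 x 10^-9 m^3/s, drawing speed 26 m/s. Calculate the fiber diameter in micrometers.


Cross-sectional area from continuity:
  A = Q / v = 4.59458 x 10^-9 / 26 = 1.767146 x 10^-10 m^2
Diameter from circular cross-section:
  d = sqrt(4A / pi) * 10^6 (m -> um)
  d = sqrt(4 * 1.767146 x 10^-10 / pi) * 10^6 = 15.0 um

15.0 um


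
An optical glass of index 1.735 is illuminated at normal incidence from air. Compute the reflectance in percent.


Fresnel reflectance at normal incidence:
  R = ((n - 1)/(n + 1))^2
  (n - 1)/(n + 1) = (1.735 - 1)/(1.735 + 1) = 0.268739
  R = 0.268739^2 = 0.0722207
  R(%) = 0.0722207 * 100 = 7.222%

7.222%


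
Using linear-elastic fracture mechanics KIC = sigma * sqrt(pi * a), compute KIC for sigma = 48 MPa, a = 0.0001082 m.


Fracture toughness: KIC = sigma * sqrt(pi * a)
  pi * a = pi * 0.0001082 = 0.00033992
  sqrt(pi * a) = 0.018437
  KIC = 48 * 0.018437 = 0.885 MPa*sqrt(m)

0.885 MPa*sqrt(m)


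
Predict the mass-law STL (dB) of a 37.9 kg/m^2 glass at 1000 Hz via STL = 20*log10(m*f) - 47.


Mass law: STL = 20 * log10(m * f) - 47
  m * f = 37.9 * 1000 = 37900
  log10(37900) = 4.57864
  STL = 20 * 4.57864 - 47 = 91.5728 - 47 = 44.6 dB

44.6 dB


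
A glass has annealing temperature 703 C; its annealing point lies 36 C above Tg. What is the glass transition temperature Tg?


Rearrange T_anneal = Tg + offset for Tg:
  Tg = T_anneal - offset = 703 - 36 = 667 C

667 C


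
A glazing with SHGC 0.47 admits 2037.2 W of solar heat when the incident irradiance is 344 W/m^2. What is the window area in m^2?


Rearrange Q = Area * SHGC * Irradiance:
  Area = Q / (SHGC * Irradiance)
  Area = 2037.2 / (0.47 * 344) = 12.6 m^2

12.6 m^2


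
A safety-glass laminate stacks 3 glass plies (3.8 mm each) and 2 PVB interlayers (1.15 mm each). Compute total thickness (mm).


Total thickness = glass contribution + PVB contribution
  Glass: 3 * 3.8 = 11.4 mm
  PVB: 2 * 1.15 = 2.3 mm
  Total = 11.4 + 2.3 = 13.7 mm

13.7 mm


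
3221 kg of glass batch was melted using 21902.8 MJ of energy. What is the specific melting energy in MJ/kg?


Rearrange E = m * s for s:
  s = E / m
  s = 21902.8 / 3221 = 6.8 MJ/kg

6.8 MJ/kg


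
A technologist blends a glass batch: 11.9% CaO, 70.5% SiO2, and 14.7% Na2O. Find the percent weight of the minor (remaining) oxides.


Sum the three major oxides:
  SiO2 + Na2O + CaO = 70.5 + 14.7 + 11.9 = 97.1%
Subtract from 100%:
  Others = 100 - 97.1 = 2.9%

2.9%


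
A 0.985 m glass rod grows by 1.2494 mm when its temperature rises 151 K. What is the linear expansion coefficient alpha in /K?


Rearrange dL = alpha * L0 * dT for alpha:
  alpha = dL / (L0 * dT)
  alpha = (1.2494 / 1000) / (0.985 * 151) = 0.0000084 /K = 8.4 x 10^-6 /K

8.4 x 10^-6 /K


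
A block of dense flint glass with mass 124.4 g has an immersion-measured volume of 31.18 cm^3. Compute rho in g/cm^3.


Use the definition of density:
  rho = mass / volume
  rho = 124.4 / 31.18 = 3.99 g/cm^3

3.99 g/cm^3


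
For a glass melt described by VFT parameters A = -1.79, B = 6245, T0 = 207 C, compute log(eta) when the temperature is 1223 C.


VFT equation: log(eta) = A + B / (T - T0)
  T - T0 = 1223 - 207 = 1016
  B / (T - T0) = 6245 / 1016 = 6.147
  log(eta) = -1.79 + 6.147 = 4.357

4.357


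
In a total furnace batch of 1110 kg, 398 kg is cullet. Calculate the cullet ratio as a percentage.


Cullet ratio = (cullet mass / total batch mass) * 100
  Ratio = 398 / 1110 * 100 = 35.86%

35.86%


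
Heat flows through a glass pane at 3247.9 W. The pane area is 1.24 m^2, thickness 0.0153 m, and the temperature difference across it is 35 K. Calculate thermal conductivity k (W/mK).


Fourier's law rearranged: k = Q * t / (A * dT)
  Numerator = 3247.9 * 0.0153 = 49.69287
  Denominator = 1.24 * 35 = 43.4
  k = 49.69287 / 43.4 = 1.145 W/mK

1.145 W/mK


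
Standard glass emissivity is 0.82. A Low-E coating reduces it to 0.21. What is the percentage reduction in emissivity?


Percentage reduction = (1 - coated/uncoated) * 100
  Ratio = 0.21 / 0.82 = 0.2561
  Reduction = (1 - 0.2561) * 100 = 74.4%

74.4%


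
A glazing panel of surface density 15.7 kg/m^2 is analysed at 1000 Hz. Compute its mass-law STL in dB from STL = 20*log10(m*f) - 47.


Mass law: STL = 20 * log10(m * f) - 47
  m * f = 15.7 * 1000 = 15700
  log10(15700) = 4.1959
  STL = 20 * 4.1959 - 47 = 83.918 - 47 = 36.9 dB

36.9 dB


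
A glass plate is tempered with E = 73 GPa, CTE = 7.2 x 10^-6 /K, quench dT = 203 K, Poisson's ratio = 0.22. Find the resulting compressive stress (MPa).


Tempering stress: sigma = E * alpha * dT / (1 - nu)
  E (MPa) = 73 * 1000 = 73000
  Numerator = 73000 * (7.2 x 10^-6) * 203 = 106.6968
  Denominator = 1 - 0.22 = 0.78
  sigma = 106.6968 / 0.78 = 136.8 MPa

136.8 MPa


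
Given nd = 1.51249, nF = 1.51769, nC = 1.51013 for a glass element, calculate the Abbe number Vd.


Abbe number formula: Vd = (nd - 1) / (nF - nC)
  nd - 1 = 1.51249 - 1 = 0.51249
  nF - nC = 1.51769 - 1.51013 = 0.00756
  Vd = 0.51249 / 0.00756 = 67.79

67.79


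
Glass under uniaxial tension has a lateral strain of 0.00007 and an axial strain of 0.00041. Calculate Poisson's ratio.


Poisson's ratio: nu = lateral strain / axial strain
  nu = 0.00007 / 0.00041 = 0.1707

0.1707


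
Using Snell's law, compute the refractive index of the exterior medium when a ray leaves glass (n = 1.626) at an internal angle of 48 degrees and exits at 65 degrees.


Apply Snell's law: n1 * sin(theta1) = n2 * sin(theta2)
  n2 = n1 * sin(theta1) / sin(theta2)
  sin(48) = 0.743145
  sin(65) = 0.906308
  n2 = 1.626 * 0.743145 / 0.906308 = 1.3333

1.3333


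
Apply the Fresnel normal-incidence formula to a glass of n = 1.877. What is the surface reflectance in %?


Fresnel reflectance at normal incidence:
  R = ((n - 1)/(n + 1))^2
  (n - 1)/(n + 1) = (1.877 - 1)/(1.877 + 1) = 0.304831
  R = 0.304831^2 = 0.0929219
  R(%) = 0.0929219 * 100 = 9.292%

9.292%


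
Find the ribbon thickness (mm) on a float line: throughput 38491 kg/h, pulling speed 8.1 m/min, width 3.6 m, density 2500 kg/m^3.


Ribbon cross-section from mass balance:
  Volume rate = throughput / density = 38491 / 2500 = 15.3964 m^3/h
  thickness = volume rate / (speed * 60 * width), i.e.
  thickness = throughput / (60 * speed * width * density) * 1000
  thickness = 38491 / (60 * 8.1 * 3.6 * 2500) * 1000 = 8.8 mm

8.8 mm


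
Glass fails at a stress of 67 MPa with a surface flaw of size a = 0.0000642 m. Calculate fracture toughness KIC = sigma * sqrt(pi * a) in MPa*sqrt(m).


Fracture toughness: KIC = sigma * sqrt(pi * a)
  pi * a = pi * 0.0000642 = 0.00020169
  sqrt(pi * a) = 0.014202
  KIC = 67 * 0.014202 = 0.952 MPa*sqrt(m)

0.952 MPa*sqrt(m)


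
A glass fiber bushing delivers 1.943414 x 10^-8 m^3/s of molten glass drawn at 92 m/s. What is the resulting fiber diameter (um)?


Cross-sectional area from continuity:
  A = Q / v = 1.943414 x 10^-8 / 92 = 2.112407 x 10^-10 m^2
Diameter from circular cross-section:
  d = sqrt(4A / pi) * 10^6 (m -> um)
  d = sqrt(4 * 2.112407 x 10^-10 / pi) * 10^6 = 16.4 um

16.4 um


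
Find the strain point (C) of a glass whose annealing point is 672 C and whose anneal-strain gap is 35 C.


Strain point = annealing point - difference:
  T_strain = 672 - 35 = 637 C

637 C


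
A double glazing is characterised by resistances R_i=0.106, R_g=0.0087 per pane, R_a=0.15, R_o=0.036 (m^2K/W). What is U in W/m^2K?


Total thermal resistance (series):
  R_total = R_in + R_glass + R_air + R_glass + R_out
  R_total = 0.106 + 0.0087 + 0.15 + 0.0087 + 0.036 = 0.3094 m^2K/W
U-value = 1 / R_total = 1 / 0.3094 = 3.232 W/m^2K

3.232 W/m^2K


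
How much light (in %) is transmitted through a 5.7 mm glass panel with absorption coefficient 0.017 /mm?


Beer-Lambert law: T = exp(-alpha * thickness)
  exponent = -0.017 * 5.7 = -0.0969
  T = exp(-0.0969) = 0.9076
  Percentage = 0.9076 * 100 = 90.76%

90.76%


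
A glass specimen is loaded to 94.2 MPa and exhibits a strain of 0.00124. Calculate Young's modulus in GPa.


Young's modulus: E = stress / strain
  E = 94.2 MPa / 0.00124 = 75967.74 MPa
Convert to GPa: 75967.74 / 1000 = 75.97 GPa

75.97 GPa


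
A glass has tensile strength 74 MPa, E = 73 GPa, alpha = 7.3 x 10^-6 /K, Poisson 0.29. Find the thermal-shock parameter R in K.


Thermal shock resistance: R = sigma * (1 - nu) / (E * alpha)
  Numerator = 74 * (1 - 0.29) = 52.54
  Denominator = 73 * 1000 * (7.3 x 10^-6) = 0.5329
  R = 52.54 / 0.5329 = 98.6 K

98.6 K


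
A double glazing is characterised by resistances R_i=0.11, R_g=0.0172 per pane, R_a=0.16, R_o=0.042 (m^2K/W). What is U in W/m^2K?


Total thermal resistance (series):
  R_total = R_in + R_glass + R_air + R_glass + R_out
  R_total = 0.11 + 0.0172 + 0.16 + 0.0172 + 0.042 = 0.3464 m^2K/W
U-value = 1 / R_total = 1 / 0.3464 = 2.887 W/m^2K

2.887 W/m^2K


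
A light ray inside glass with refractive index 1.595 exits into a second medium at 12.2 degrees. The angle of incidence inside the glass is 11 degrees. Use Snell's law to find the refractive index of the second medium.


Apply Snell's law: n1 * sin(theta1) = n2 * sin(theta2)
  n2 = n1 * sin(theta1) / sin(theta2)
  sin(11) = 0.190809
  sin(12.2) = 0.211325
  n2 = 1.595 * 0.190809 / 0.211325 = 1.4402

1.4402


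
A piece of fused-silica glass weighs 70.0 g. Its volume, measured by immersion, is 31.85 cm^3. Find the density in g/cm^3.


Use the definition of density:
  rho = mass / volume
  rho = 70.0 / 31.85 = 2.198 g/cm^3

2.198 g/cm^3


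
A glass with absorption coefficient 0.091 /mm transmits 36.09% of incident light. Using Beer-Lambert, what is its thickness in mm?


Rearrange T = exp(-alpha * thickness):
  thickness = -ln(T) / alpha
  T = 36.09/100 = 0.3609
  ln(T) = -1.01915
  -ln(T) = 1.01915
  thickness = 1.01915 / 0.091 = 11.2 mm

11.2 mm


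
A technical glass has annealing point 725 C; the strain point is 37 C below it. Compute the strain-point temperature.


Strain point = annealing point - difference:
  T_strain = 725 - 37 = 688 C

688 C


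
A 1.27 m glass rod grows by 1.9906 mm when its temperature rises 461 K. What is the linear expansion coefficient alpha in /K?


Rearrange dL = alpha * L0 * dT for alpha:
  alpha = dL / (L0 * dT)
  alpha = (1.9906 / 1000) / (1.27 * 461) = 0.0000034 /K = 3.4 x 10^-6 /K

3.4 x 10^-6 /K
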